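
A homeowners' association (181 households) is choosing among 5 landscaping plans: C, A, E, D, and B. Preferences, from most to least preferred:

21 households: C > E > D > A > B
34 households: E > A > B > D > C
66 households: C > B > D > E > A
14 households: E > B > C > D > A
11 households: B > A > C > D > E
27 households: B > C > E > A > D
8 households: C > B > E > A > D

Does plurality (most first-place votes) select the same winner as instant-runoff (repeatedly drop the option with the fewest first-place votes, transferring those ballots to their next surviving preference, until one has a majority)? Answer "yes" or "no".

yes

Plurality — first-place votes: C 95, A 0, E 48, D 0, B 38. Winner: C.
Instant-runoff — R1 C 95, A 0, E 48, D 0, B 38 (C winner). Winner: C.
The two methods agree.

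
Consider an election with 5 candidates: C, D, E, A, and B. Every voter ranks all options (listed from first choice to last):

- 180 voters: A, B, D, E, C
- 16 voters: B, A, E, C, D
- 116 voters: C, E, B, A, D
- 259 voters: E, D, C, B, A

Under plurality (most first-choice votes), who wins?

E

First-place votes: C 116, D 0, E 259, A 180, B 16.
E has the most first-place votes.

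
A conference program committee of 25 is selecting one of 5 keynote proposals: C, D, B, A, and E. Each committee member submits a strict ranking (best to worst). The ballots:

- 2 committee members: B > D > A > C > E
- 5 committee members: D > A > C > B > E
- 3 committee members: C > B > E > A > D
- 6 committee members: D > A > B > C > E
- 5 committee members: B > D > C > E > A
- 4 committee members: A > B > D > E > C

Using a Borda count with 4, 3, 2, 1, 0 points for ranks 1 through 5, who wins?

C: 2·1 + 5·2 + 3·4 + 6·1 + 5·2 + 4·0 = 40
D: 2·3 + 5·4 + 3·0 + 6·4 + 5·3 + 4·2 = 73
B: 2·4 + 5·1 + 3·3 + 6·2 + 5·4 + 4·3 = 66
A: 2·2 + 5·3 + 3·1 + 6·3 + 5·0 + 4·4 = 56
E: 2·0 + 5·0 + 3·2 + 6·0 + 5·1 + 4·1 = 15
D has the highest Borda score (73).

D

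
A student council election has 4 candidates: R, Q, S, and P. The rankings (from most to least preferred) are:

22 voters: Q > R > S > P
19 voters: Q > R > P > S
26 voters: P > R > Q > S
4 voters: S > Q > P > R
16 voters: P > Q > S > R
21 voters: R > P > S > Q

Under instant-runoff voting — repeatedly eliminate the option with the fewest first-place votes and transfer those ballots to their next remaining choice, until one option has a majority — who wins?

P

Round 1: R 21, Q 41, S 4, P 42. Eliminate S.
Round 2: R 21, Q 45, P 42. Eliminate R.
Round 3: Q 45, P 63. P has a majority.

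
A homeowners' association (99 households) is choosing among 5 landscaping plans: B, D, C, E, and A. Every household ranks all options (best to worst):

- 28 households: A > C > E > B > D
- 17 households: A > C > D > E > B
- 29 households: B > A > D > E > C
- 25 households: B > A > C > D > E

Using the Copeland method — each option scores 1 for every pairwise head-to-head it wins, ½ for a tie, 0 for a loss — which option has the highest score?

B

B: beats D, C, E, and A → score 4.
D: beats E; loses to B, C, and A → score 1.
C: beats D and E; loses to B and A → score 2.
E: loses to B, D, C, and A → score 0.
A: beats D, C, and E; loses to B → score 3.
B has the best pairwise record.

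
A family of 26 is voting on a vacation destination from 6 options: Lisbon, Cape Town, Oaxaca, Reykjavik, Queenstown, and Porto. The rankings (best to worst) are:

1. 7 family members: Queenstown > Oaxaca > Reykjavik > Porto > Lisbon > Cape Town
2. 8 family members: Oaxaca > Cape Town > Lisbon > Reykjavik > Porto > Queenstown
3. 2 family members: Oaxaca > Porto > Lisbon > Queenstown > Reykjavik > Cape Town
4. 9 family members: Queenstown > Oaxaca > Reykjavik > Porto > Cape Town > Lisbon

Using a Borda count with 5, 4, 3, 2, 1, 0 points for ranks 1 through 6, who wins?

Lisbon: 7·1 + 8·3 + 2·3 + 9·0 = 37
Cape Town: 7·0 + 8·4 + 2·0 + 9·1 = 41
Oaxaca: 7·4 + 8·5 + 2·5 + 9·4 = 114
Reykjavik: 7·3 + 8·2 + 2·1 + 9·3 = 66
Queenstown: 7·5 + 8·0 + 2·2 + 9·5 = 84
Porto: 7·2 + 8·1 + 2·4 + 9·2 = 48
Oaxaca has the highest Borda score (114).

Oaxaca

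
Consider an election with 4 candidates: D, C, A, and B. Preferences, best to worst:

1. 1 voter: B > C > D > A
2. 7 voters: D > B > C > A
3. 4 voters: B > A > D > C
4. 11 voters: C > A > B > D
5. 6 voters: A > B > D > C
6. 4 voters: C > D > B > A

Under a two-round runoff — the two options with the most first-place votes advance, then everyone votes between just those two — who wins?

Round 1 first-place votes: D 7, C 15, A 6, B 5.
C and D advance.
Runoff: C is preferred to D by 16 voters; D by 17.
D wins the runoff.

D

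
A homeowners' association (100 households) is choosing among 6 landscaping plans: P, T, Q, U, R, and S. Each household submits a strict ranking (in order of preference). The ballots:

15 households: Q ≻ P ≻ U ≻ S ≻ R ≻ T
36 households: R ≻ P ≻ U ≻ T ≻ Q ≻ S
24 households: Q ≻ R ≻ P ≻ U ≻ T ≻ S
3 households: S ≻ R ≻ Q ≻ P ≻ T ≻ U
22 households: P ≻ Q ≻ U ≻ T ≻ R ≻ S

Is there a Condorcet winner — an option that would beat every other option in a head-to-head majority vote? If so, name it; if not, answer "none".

Checking pairwise contests:
R beats P 63–37.
P beats T 100–0.
P beats Q 58–42.
P beats U 100–0.
Q beats R 61–39.
P beats S 97–3.
Every option loses at least one head-to-head, so there is no Condorcet winner.

none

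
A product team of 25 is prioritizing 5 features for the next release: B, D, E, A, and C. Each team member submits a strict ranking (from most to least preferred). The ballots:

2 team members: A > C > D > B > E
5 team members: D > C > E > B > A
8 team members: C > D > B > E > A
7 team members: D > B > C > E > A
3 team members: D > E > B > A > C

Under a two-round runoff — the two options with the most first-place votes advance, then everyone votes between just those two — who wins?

D

Round 1 first-place votes: B 0, D 15, E 0, A 2, C 8.
D and C advance.
Runoff: D is preferred to C by 15 voters; C by 10.
D wins the runoff.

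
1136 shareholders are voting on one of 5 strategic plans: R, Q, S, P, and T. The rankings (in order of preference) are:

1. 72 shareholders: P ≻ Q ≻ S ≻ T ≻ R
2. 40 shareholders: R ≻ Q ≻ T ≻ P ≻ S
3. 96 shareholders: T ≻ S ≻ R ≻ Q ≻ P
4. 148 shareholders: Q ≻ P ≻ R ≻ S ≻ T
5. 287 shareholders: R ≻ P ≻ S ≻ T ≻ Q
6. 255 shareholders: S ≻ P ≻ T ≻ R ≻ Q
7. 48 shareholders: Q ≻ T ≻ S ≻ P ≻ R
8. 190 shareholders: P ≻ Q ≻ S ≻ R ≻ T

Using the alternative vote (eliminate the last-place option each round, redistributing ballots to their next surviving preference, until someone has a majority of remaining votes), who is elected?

P

Round 1: R 327, Q 196, S 255, P 262, T 96. Eliminate T.
Round 2: R 327, Q 196, S 351, P 262. Eliminate Q.
Round 3: R 327, S 399, P 410. Eliminate R.
Round 4: S 399, P 737. P has a majority.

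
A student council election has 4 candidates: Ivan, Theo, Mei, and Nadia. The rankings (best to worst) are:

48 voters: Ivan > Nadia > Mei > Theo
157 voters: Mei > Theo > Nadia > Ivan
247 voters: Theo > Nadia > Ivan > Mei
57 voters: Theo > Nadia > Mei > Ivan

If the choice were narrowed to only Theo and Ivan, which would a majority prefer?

Voters preferring Theo to Ivan: 461; preferring Ivan to Theo: 48.
Theo wins the head-to-head.

Theo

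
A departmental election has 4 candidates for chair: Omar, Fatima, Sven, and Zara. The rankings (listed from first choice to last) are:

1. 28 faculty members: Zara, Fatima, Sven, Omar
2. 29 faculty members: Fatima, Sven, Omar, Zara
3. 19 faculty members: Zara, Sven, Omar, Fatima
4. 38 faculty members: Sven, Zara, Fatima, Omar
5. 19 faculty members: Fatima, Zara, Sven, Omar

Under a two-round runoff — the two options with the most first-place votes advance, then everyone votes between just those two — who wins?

Zara

Round 1 first-place votes: Omar 0, Fatima 48, Sven 38, Zara 47.
Fatima and Zara advance.
Runoff: Fatima is preferred to Zara by 48 voters; Zara by 85.
Zara wins the runoff.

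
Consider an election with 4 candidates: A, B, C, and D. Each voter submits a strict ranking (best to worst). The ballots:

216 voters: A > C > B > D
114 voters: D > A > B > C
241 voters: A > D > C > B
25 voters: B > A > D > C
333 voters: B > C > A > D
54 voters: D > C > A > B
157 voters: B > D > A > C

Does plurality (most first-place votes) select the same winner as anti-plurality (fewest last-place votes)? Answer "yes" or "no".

Plurality — first-place votes: A 457, B 515, C 0, D 168. Winner: B.
Anti-plurality — last-place votes: A 0, B 295, C 296, D 549. Winner: A.
The two methods disagree.

no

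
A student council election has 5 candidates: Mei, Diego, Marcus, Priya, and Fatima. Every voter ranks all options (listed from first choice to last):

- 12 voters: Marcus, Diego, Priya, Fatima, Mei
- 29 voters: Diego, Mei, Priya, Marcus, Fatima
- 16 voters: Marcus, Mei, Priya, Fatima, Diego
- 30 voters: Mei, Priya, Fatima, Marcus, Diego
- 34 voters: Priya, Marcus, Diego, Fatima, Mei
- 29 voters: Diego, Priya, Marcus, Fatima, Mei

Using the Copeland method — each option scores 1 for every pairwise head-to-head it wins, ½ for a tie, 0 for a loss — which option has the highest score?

Mei: ties Priya and Fatima; loses to Diego and Marcus → score 1.
Diego: beats Mei and Fatima; loses to Marcus and Priya → score 2.
Marcus: beats Mei, Diego, and Fatima; loses to Priya → score 3.
Priya: beats Diego, Marcus, and Fatima; ties Mei → score 3.5.
Fatima: ties Mei; loses to Diego, Marcus, and Priya → score 0.5.
Priya has the best pairwise record.

Priya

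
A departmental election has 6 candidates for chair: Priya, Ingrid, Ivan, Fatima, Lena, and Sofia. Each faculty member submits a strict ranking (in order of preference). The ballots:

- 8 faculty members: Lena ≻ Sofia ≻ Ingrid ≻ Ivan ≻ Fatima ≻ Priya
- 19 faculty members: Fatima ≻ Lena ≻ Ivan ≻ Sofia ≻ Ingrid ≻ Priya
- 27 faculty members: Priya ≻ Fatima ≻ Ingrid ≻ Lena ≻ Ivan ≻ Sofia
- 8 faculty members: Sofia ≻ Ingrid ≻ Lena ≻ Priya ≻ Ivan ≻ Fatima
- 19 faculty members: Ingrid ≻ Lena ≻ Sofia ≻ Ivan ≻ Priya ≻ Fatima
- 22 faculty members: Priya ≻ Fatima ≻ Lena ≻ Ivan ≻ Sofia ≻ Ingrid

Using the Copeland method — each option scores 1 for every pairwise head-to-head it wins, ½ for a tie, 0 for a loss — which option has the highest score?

Fatima

Priya: beats Ivan and Fatima; loses to Ingrid, Lena, and Sofia → score 2.
Ingrid: beats Priya, Ivan, and Lena; loses to Fatima and Sofia → score 3.
Ivan: beats Sofia; loses to Priya, Ingrid, Fatima, and Lena → score 1.
Fatima: beats Ingrid, Ivan, Lena, and Sofia; loses to Priya → score 4.
Lena: beats Priya, Ivan, and Sofia; loses to Ingrid and Fatima → score 3.
Sofia: beats Priya and Ingrid; loses to Ivan, Fatima, and Lena → score 2.
Fatima has the best pairwise record.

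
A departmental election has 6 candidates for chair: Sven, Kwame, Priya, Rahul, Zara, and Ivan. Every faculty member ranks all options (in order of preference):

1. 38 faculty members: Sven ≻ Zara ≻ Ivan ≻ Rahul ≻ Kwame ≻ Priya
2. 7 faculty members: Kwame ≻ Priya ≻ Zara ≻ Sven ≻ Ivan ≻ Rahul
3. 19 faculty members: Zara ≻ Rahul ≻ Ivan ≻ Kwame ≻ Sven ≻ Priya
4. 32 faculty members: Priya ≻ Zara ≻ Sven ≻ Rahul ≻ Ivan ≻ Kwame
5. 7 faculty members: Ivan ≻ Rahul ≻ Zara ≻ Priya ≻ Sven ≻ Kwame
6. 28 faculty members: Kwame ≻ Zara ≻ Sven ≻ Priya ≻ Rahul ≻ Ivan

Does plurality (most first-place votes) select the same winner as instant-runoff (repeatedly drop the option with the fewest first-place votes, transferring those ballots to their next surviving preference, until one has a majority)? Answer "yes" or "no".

Plurality — first-place votes: Sven 38, Kwame 35, Priya 32, Rahul 0, Zara 19, Ivan 7. Winner: Sven.
Instant-runoff — R1 Sven 38, Kwame 35, Priya 32, Rahul 0, Zara 19, Ivan 7 (Rahul out); R2 Sven 38, Kwame 35, Priya 32, Zara 19, Ivan 7 (Ivan out); R3 Sven 38, Kwame 35, Priya 32, Zara 26 (Zara out); R4 Sven 38, Kwame 54, Priya 39 (Sven out); R5 Kwame 92, Priya 39 (Kwame winner). Winner: Kwame.
The two methods disagree.

no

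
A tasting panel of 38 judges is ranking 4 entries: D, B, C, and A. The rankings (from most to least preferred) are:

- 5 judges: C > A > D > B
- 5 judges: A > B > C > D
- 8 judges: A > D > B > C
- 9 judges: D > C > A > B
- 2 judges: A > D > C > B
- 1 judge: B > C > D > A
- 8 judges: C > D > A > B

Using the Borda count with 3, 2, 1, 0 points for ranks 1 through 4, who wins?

A

D: 5·1 + 5·0 + 8·2 + 9·3 + 2·2 + 1·1 + 8·2 = 69
B: 5·0 + 5·2 + 8·1 + 9·0 + 2·0 + 1·3 + 8·0 = 21
C: 5·3 + 5·1 + 8·0 + 9·2 + 2·1 + 1·2 + 8·3 = 66
A: 5·2 + 5·3 + 8·3 + 9·1 + 2·3 + 1·0 + 8·1 = 72
A has the highest Borda score (72).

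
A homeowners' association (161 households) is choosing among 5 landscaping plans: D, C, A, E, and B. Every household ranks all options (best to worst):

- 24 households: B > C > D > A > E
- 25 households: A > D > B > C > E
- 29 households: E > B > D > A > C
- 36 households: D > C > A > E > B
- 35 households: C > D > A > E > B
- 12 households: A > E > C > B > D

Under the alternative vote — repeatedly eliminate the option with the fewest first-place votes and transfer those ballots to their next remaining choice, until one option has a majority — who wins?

Round 1: D 36, C 35, A 37, E 29, B 24. Eliminate B.
Round 2: D 36, C 59, A 37, E 29. Eliminate E.
Round 3: D 65, C 59, A 37. Eliminate A.
Round 4: D 90, C 71. D has a majority.

D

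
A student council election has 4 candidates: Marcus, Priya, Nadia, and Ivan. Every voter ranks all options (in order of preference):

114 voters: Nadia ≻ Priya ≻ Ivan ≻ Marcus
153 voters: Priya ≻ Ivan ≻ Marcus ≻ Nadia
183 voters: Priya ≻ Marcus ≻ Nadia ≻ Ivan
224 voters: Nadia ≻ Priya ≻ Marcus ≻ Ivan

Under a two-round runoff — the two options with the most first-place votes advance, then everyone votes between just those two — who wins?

Nadia

Round 1 first-place votes: Marcus 0, Priya 336, Nadia 338, Ivan 0.
Nadia and Priya advance.
Runoff: Nadia is preferred to Priya by 338 voters; Priya by 336.
Nadia wins the runoff.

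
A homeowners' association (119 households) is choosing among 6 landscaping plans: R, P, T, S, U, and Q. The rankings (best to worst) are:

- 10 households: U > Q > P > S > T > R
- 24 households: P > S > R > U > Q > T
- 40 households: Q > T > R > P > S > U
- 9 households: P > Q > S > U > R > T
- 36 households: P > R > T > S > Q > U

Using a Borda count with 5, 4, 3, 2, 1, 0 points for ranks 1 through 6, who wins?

R: 10·0 + 24·3 + 40·3 + 9·1 + 36·4 = 345
P: 10·3 + 24·5 + 40·2 + 9·5 + 36·5 = 455
T: 10·1 + 24·0 + 40·4 + 9·0 + 36·3 = 278
S: 10·2 + 24·4 + 40·1 + 9·3 + 36·2 = 255
U: 10·5 + 24·2 + 40·0 + 9·2 + 36·0 = 116
Q: 10·4 + 24·1 + 40·5 + 9·4 + 36·1 = 336
P has the highest Borda score (455).

P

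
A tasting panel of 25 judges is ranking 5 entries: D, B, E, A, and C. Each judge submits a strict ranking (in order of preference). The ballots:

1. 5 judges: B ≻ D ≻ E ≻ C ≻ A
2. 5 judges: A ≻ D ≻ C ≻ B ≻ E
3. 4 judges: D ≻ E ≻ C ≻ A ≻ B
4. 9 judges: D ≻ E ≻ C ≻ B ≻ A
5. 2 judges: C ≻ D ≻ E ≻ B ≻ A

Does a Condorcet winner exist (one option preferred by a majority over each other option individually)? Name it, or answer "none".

D vs B: 20–5 for D.
D vs E: 25–0 for D.
D vs A: 20–5 for D.
D vs C: 23–2 for D.
D beats every other option head-to-head.

D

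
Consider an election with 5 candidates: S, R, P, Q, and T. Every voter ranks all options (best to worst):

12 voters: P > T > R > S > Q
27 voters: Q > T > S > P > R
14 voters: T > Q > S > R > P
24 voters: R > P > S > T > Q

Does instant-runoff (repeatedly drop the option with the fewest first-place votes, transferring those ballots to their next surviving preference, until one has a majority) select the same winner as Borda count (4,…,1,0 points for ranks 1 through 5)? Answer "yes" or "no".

yes

Instant-runoff — R1 S 0, R 24, P 12, Q 27, T 14 (S out); R2 R 24, P 12, Q 27, T 14 (P out); R3 R 24, Q 27, T 26 (R out); R4 Q 27, T 50 (T winner). Winner: T.
Borda — scores: S 142, R 134, P 147, Q 150, T 197. Winner: T.
The two methods agree.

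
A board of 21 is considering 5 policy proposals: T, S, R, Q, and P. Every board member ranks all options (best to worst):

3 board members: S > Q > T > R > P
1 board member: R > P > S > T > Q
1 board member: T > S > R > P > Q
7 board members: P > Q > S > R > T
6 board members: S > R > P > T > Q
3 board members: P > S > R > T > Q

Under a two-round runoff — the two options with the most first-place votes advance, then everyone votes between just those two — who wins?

Round 1 first-place votes: T 1, S 9, R 1, Q 0, P 10.
P and S advance.
Runoff: P is preferred to S by 11 voters; S by 10.
P wins the runoff.

P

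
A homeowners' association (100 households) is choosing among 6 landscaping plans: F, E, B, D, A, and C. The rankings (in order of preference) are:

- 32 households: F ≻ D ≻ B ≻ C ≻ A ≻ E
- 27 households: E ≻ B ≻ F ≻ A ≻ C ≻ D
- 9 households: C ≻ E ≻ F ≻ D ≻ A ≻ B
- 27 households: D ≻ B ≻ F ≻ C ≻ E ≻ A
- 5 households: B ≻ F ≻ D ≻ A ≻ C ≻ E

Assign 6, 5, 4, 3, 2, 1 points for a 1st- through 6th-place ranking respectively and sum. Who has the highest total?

F: 32·6 + 27·4 + 9·4 + 27·4 + 5·5 = 469
E: 32·1 + 27·6 + 9·5 + 27·2 + 5·1 = 298
B: 32·4 + 27·5 + 9·1 + 27·5 + 5·6 = 437
D: 32·5 + 27·1 + 9·3 + 27·6 + 5·4 = 396
A: 32·2 + 27·3 + 9·2 + 27·1 + 5·3 = 205
C: 32·3 + 27·2 + 9·6 + 27·3 + 5·2 = 295
F has the highest Borda score (469).

F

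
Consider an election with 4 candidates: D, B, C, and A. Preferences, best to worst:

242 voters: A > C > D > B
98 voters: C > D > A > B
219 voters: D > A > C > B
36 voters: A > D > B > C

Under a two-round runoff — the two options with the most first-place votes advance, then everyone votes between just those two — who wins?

D

Round 1 first-place votes: D 219, B 0, C 98, A 278.
A and D advance.
Runoff: A is preferred to D by 278 voters; D by 317.
D wins the runoff.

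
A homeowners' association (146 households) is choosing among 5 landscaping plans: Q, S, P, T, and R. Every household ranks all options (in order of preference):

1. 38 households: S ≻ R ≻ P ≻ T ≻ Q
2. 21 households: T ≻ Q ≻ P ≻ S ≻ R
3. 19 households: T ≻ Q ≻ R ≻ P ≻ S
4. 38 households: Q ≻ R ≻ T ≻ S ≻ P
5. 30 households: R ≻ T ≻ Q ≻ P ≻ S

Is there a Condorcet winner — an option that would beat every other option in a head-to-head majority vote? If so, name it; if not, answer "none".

Checking pairwise contests:
T beats Q 108–38.
Q beats S 108–38.
Q beats P 108–38.
R beats T 106–40.
Q beats R 78–68.
Every option loses at least one head-to-head, so there is no Condorcet winner.

none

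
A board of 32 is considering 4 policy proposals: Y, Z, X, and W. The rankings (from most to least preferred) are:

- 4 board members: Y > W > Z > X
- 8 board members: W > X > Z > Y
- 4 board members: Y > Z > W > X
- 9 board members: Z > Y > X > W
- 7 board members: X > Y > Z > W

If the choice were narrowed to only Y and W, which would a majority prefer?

Voters preferring Y to W: 24; preferring W to Y: 8.
Y wins the head-to-head.

Y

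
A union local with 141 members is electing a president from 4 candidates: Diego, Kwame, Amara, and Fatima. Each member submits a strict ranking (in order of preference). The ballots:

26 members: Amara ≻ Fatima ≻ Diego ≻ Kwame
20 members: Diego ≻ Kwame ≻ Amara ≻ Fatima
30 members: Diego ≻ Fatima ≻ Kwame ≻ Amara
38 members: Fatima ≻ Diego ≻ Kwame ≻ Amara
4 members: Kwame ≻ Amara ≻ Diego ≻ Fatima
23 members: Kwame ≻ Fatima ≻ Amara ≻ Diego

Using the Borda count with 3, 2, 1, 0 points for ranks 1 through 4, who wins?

Fatima

Diego: 26·1 + 20·3 + 30·3 + 38·2 + 4·1 + 23·0 = 256
Kwame: 26·0 + 20·2 + 30·1 + 38·1 + 4·3 + 23·3 = 189
Amara: 26·3 + 20·1 + 30·0 + 38·0 + 4·2 + 23·1 = 129
Fatima: 26·2 + 20·0 + 30·2 + 38·3 + 4·0 + 23·2 = 272
Fatima has the highest Borda score (272).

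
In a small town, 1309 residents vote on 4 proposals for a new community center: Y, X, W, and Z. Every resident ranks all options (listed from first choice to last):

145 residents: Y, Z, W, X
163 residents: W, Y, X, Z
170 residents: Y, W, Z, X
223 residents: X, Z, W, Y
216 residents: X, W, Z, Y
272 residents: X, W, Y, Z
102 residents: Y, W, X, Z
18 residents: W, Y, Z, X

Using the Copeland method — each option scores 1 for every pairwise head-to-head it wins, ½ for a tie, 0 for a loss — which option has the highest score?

X

Y: beats Z; loses to X and W → score 1.
X: beats Y, W, and Z → score 3.
W: beats Y and Z; loses to X → score 2.
Z: loses to Y, X, and W → score 0.
X has the best pairwise record.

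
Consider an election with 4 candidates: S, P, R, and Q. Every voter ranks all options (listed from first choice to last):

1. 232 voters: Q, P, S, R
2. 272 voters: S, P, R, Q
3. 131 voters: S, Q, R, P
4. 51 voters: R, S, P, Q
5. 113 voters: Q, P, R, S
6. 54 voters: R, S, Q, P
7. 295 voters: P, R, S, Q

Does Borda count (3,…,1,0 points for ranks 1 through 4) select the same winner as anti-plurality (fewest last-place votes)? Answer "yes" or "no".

Borda — scores: S 1946, P 2170, R 1421, Q 1351. Winner: P.
Anti-plurality — last-place votes: S 113, P 185, R 232, Q 618. Winner: S.
The two methods disagree.

no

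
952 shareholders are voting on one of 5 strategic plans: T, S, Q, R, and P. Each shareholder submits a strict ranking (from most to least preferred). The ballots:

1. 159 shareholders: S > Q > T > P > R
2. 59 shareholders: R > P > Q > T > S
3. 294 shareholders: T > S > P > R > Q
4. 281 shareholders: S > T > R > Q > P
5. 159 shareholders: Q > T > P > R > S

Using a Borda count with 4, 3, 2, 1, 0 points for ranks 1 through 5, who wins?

T

T: 159·2 + 59·1 + 294·4 + 281·3 + 159·3 = 2873
S: 159·4 + 59·0 + 294·3 + 281·4 + 159·0 = 2642
Q: 159·3 + 59·2 + 294·0 + 281·1 + 159·4 = 1512
R: 159·0 + 59·4 + 294·1 + 281·2 + 159·1 = 1251
P: 159·1 + 59·3 + 294·2 + 281·0 + 159·2 = 1242
T has the highest Borda score (2873).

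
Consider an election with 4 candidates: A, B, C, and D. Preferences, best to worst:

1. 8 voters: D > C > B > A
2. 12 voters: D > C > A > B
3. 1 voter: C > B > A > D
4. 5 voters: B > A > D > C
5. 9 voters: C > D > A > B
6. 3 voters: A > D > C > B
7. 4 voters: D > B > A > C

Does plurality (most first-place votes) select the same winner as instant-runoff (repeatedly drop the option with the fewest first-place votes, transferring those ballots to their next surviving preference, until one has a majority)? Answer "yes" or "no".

Plurality — first-place votes: A 3, B 5, C 10, D 24. Winner: D.
Instant-runoff — R1 A 3, B 5, C 10, D 24 (D winner). Winner: D.
The two methods agree.

yes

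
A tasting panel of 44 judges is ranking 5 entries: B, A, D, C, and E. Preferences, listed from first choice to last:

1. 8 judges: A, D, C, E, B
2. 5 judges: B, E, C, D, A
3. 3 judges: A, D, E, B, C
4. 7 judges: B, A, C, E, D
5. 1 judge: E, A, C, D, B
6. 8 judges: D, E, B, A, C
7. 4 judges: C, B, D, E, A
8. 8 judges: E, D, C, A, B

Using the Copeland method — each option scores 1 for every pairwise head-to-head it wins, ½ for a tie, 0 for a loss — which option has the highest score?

D

B: beats A and C; loses to D and E → score 2.
A: beats C; loses to B, D, and E → score 1.
D: beats B, A, C, and E → score 4.
C: loses to B, A, D, and E → score 0.
E: beats B, A, and C; loses to D → score 3.
D has the best pairwise record.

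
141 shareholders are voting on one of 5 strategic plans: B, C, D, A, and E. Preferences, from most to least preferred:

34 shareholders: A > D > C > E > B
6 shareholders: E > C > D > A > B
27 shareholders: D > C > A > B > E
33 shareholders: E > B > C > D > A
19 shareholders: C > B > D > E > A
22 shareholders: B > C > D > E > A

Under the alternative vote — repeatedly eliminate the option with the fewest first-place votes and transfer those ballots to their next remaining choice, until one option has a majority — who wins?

Round 1: B 22, C 19, D 27, A 34, E 39. Eliminate C.
Round 2: B 41, D 27, A 34, E 39. Eliminate D.
Round 3: B 41, A 61, E 39. Eliminate E.
Round 4: B 74, A 67. B has a majority.

B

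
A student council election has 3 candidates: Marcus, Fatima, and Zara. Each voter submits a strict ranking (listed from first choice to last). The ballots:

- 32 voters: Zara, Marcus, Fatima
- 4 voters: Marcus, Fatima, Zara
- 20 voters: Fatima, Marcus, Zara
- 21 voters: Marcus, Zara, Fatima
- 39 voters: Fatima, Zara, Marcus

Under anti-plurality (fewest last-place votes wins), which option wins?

Last-place votes: Marcus 39, Fatima 53, Zara 24.
Zara is ranked last by the fewest voters, so Zara wins.

Zara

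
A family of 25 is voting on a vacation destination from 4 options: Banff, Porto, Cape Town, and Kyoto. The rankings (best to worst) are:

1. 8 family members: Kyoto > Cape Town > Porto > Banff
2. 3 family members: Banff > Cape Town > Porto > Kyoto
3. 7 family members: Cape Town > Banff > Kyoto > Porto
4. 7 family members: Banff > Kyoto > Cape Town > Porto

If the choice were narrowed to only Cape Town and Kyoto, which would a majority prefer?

Kyoto

Voters preferring Cape Town to Kyoto: 10; preferring Kyoto to Cape Town: 15.
Kyoto wins the head-to-head.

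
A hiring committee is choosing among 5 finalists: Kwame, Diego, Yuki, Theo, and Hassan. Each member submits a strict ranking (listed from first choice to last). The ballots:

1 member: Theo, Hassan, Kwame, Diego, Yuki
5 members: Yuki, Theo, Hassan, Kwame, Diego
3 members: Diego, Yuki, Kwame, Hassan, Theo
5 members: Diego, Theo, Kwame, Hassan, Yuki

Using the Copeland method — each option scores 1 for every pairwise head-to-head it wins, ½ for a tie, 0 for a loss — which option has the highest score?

Kwame: beats Hassan; loses to Diego, Yuki, and Theo → score 1.
Diego: beats Kwame, Yuki, Theo, and Hassan → score 4.
Yuki: beats Kwame, Theo, and Hassan; loses to Diego → score 3.
Theo: beats Kwame and Hassan; loses to Diego and Yuki → score 2.
Hassan: loses to Kwame, Diego, Yuki, and Theo → score 0.
Diego has the best pairwise record.

Diego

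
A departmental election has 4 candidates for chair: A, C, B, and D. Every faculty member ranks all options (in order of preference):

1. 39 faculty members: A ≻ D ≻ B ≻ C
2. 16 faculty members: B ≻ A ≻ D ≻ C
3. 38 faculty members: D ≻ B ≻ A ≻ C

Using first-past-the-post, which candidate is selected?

A

First-place votes: A 39, C 0, B 16, D 38.
A has the most first-place votes.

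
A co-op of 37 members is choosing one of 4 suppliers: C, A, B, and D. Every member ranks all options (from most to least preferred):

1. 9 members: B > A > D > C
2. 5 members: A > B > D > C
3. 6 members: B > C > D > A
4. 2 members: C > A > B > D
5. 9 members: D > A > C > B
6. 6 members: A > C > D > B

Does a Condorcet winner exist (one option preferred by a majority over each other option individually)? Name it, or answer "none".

A

A vs C: 29–8 for A.
A vs B: 22–15 for A.
A vs D: 22–15 for A.
A beats every other option head-to-head.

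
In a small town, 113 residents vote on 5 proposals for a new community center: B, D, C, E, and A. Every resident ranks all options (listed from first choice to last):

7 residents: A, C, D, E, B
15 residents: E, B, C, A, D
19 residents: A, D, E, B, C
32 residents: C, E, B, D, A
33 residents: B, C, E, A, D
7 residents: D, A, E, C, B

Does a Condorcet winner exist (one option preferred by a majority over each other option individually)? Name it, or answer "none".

none

Checking pairwise contests:
E beats B 80–33.
B beats D 80–33.
B beats C 67–46.
C beats E 72–41.
B beats A 80–33.
Every option loses at least one head-to-head, so there is no Condorcet winner.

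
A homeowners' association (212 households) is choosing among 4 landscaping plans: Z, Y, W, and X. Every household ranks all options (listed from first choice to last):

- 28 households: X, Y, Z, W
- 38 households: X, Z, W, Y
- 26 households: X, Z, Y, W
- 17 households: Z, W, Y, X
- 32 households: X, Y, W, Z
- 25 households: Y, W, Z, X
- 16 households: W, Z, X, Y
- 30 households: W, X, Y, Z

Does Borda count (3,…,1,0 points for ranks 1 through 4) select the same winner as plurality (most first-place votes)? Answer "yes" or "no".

yes

Borda — scores: Z 264, Y 268, W 292, X 448. Winner: X.
Plurality — first-place votes: Z 17, Y 25, W 46, X 124. Winner: X.
The two methods agree.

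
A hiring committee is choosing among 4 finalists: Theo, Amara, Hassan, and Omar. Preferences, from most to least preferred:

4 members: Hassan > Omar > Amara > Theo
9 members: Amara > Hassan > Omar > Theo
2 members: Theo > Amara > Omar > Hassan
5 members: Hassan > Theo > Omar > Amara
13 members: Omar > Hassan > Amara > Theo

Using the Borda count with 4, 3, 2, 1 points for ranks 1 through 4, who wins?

Theo: 4·1 + 9·1 + 2·4 + 5·3 + 13·1 = 49
Amara: 4·2 + 9·4 + 2·3 + 5·1 + 13·2 = 81
Hassan: 4·4 + 9·3 + 2·1 + 5·4 + 13·3 = 104
Omar: 4·3 + 9·2 + 2·2 + 5·2 + 13·4 = 96
Hassan has the highest Borda score (104).

Hassan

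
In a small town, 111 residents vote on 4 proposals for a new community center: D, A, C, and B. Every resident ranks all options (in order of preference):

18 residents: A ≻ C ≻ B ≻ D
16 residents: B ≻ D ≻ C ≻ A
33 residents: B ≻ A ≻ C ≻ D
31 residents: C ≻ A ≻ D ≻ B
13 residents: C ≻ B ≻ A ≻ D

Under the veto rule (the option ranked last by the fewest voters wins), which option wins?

Last-place votes: D 64, A 16, C 0, B 31.
C is ranked last by the fewest voters, so C wins.

C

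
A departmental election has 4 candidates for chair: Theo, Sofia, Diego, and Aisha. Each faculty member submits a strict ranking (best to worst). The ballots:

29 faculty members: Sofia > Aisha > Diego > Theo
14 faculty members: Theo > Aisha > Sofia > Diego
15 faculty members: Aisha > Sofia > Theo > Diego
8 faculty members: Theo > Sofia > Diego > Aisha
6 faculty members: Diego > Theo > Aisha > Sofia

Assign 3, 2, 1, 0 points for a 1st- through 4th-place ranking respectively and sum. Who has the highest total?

Theo: 29·0 + 14·3 + 15·1 + 8·3 + 6·2 = 93
Sofia: 29·3 + 14·1 + 15·2 + 8·2 + 6·0 = 147
Diego: 29·1 + 14·0 + 15·0 + 8·1 + 6·3 = 55
Aisha: 29·2 + 14·2 + 15·3 + 8·0 + 6·1 = 137
Sofia has the highest Borda score (147).

Sofia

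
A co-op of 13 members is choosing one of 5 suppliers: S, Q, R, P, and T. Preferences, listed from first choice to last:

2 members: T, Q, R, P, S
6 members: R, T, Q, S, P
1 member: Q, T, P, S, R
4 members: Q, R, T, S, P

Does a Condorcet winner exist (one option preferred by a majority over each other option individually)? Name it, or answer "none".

none

Checking pairwise contests:
Q beats S 13–0.
T beats Q 8–5.
Q beats R 7–6.
S beats P 10–3.
R beats T 10–3.
Every option loses at least one head-to-head, so there is no Condorcet winner.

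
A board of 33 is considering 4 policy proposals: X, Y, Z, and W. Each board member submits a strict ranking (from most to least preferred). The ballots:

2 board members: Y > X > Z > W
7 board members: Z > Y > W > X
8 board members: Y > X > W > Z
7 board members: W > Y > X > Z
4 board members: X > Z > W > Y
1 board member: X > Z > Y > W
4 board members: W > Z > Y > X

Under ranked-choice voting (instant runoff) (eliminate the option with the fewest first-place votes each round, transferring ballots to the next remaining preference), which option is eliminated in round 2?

Y

Round 1: X 5, Y 10, Z 7, W 11. Eliminate X.
Round 2: Y 10, Z 12, W 11. Eliminate Y.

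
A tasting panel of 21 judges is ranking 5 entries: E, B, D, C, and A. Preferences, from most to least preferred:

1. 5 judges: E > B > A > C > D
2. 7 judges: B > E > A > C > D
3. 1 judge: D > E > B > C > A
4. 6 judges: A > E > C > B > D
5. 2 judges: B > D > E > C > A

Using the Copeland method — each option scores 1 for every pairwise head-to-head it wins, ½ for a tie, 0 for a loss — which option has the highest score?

E

E: beats B, D, C, and A → score 4.
B: beats D, C, and A; loses to E → score 3.
D: loses to E, B, C, and A → score 0.
C: beats D; loses to E, B, and A → score 1.
A: beats D and C; loses to E and B → score 2.
E has the best pairwise record.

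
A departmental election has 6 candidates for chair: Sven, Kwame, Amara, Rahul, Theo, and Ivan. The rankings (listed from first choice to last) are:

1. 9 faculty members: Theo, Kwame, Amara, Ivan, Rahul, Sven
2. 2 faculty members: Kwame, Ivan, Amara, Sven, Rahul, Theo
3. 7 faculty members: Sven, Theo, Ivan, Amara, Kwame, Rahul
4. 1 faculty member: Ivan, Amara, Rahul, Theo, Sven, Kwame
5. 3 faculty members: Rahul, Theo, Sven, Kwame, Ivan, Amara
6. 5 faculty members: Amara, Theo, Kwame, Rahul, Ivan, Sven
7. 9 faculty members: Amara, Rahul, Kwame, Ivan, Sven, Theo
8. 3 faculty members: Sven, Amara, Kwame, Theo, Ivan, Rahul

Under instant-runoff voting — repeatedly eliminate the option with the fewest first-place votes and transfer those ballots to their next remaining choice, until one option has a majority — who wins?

Amara

Round 1: Sven 10, Kwame 2, Amara 14, Rahul 3, Theo 9, Ivan 1. Eliminate Ivan.
Round 2: Sven 10, Kwame 2, Amara 15, Rahul 3, Theo 9. Eliminate Kwame.
Round 3: Sven 10, Amara 17, Rahul 3, Theo 9. Eliminate Rahul.
Round 4: Sven 10, Amara 17, Theo 12. Eliminate Sven.
Round 5: Amara 20, Theo 19. Amara has a majority.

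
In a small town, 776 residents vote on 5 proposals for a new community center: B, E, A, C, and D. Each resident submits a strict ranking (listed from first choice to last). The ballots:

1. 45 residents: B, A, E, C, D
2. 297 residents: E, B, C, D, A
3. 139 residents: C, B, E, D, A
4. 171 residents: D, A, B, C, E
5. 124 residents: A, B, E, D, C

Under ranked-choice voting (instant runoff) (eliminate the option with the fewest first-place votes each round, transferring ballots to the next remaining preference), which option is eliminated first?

B

Round 1: B 45, E 297, A 124, C 139, D 171. Eliminate B.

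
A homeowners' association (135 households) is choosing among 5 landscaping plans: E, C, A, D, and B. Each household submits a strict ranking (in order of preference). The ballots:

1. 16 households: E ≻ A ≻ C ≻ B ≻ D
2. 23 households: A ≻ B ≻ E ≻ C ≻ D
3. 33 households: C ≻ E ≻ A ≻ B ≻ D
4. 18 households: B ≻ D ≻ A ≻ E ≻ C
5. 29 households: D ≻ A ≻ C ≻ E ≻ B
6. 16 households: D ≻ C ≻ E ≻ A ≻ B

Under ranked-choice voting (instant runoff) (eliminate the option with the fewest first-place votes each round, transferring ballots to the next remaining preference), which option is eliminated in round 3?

C

Round 1: E 16, C 33, A 23, D 45, B 18. Eliminate E.
Round 2: C 33, A 39, D 45, B 18. Eliminate B.
Round 3: C 33, A 39, D 63. Eliminate C.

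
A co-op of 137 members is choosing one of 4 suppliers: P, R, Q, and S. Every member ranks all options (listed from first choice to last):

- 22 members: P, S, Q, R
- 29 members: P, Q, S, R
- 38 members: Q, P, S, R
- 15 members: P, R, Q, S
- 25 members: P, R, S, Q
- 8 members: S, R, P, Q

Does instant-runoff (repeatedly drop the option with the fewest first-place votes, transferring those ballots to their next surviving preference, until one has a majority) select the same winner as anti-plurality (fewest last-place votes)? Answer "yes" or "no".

Instant-runoff — R1 P 91, R 0, Q 38, S 8 (P winner). Winner: P.
Anti-plurality — last-place votes: P 0, R 89, Q 33, S 15. Winner: P.
The two methods agree.

yes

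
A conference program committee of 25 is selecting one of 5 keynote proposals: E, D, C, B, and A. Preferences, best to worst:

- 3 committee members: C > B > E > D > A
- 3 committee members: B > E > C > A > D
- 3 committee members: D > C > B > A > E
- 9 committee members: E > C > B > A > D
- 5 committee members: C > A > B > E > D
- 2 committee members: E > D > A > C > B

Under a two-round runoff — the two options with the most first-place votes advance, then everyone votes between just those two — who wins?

E

Round 1 first-place votes: E 11, D 3, C 8, B 3, A 0.
E and C advance.
Runoff: E is preferred to C by 14 voters; C by 11.
E wins the runoff.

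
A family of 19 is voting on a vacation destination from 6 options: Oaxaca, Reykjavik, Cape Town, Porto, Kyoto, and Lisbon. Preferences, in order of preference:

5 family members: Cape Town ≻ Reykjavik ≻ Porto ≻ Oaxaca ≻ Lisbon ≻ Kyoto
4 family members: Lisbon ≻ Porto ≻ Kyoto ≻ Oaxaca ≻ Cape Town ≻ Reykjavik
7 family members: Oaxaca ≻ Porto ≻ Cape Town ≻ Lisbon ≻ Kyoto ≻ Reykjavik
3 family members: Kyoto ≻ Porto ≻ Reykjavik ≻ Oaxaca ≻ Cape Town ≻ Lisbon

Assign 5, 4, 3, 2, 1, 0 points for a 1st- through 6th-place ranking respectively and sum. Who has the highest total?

Porto

Oaxaca: 5·2 + 4·2 + 7·5 + 3·2 = 59
Reykjavik: 5·4 + 4·0 + 7·0 + 3·3 = 29
Cape Town: 5·5 + 4·1 + 7·3 + 3·1 = 53
Porto: 5·3 + 4·4 + 7·4 + 3·4 = 71
Kyoto: 5·0 + 4·3 + 7·1 + 3·5 = 34
Lisbon: 5·1 + 4·5 + 7·2 + 3·0 = 39
Porto has the highest Borda score (71).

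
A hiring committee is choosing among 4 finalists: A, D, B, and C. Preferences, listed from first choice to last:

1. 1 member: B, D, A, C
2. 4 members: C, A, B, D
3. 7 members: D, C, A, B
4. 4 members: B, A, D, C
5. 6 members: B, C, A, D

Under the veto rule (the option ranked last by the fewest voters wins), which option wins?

Last-place votes: A 0, D 10, B 7, C 5.
A is ranked last by the fewest voters, so A wins.

A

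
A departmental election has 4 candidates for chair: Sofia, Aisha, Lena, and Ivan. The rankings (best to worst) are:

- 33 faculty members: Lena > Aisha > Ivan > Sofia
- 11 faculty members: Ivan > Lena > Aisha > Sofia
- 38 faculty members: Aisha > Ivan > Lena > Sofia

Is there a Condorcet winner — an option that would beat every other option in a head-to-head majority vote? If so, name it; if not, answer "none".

none

Checking pairwise contests:
Aisha beats Sofia 82–0.
Lena beats Aisha 44–38.
Ivan beats Lena 49–33.
Aisha beats Ivan 71–11.
Every option loses at least one head-to-head, so there is no Condorcet winner.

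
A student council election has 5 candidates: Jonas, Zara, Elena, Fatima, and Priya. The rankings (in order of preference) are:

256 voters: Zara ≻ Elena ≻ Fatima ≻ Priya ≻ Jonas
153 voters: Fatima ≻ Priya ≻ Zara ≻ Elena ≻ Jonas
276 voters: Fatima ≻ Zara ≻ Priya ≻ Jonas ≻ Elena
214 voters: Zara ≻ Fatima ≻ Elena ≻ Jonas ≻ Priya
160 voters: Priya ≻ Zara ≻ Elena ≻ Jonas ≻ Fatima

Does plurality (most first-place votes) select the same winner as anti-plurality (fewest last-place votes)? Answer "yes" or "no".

yes

Plurality — first-place votes: Jonas 0, Zara 470, Elena 0, Fatima 429, Priya 160. Winner: Zara.
Anti-plurality — last-place votes: Jonas 409, Zara 0, Elena 276, Fatima 160, Priya 214. Winner: Zara.
The two methods agree.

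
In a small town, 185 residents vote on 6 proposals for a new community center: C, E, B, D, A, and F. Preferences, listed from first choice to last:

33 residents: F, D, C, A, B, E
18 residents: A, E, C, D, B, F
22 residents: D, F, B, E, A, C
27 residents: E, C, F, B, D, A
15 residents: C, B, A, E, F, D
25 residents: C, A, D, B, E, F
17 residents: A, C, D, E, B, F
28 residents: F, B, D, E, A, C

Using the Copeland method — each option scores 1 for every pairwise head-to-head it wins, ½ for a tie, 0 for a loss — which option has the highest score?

C: beats B, D, A, and F; loses to E → score 4.
E: beats C and F; loses to B, D, and A → score 2.
B: beats E; loses to C, D, A, and F → score 1.
D: beats E, B, and A; loses to C and F → score 3.
A: beats E and B; loses to C, D, and F → score 2.
F: beats B, D, and A; loses to C and E → score 3.
C has the best pairwise record.

C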